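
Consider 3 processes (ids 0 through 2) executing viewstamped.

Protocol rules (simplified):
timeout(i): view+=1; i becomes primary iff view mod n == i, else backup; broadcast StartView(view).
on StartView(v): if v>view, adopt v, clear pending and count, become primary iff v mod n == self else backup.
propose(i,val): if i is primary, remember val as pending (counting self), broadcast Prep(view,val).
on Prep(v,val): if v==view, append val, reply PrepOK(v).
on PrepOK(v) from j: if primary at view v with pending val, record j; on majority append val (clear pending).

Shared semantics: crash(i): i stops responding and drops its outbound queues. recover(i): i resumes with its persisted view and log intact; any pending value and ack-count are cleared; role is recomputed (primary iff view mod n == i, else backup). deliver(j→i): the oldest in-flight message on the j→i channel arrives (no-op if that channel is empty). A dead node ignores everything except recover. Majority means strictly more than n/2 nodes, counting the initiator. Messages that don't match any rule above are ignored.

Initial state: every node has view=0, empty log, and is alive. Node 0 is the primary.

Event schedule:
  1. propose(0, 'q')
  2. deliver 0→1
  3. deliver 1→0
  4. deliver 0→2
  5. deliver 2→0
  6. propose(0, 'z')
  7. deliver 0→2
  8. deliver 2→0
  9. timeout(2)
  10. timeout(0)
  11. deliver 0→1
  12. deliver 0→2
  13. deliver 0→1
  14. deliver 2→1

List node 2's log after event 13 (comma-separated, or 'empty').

q,z

[1] propose(0,'q') → ∅
[2] deliver 0→1 → N1(back v0 [q])
[3] deliver 1→0 → N0(prim v0 [q])
[4] deliver 0→2 → N2(back v0 [q])
[5] deliver 2→0 → ∅
[6] propose(0,'z') → ∅
[7] deliver 0→2 → N2(back v0 [q,z])
[8] deliver 2→0 → N0(prim v0 [q,z])
[9] timeout(2) → N2(back v1 [q,z])
[10] timeout(0) → N0(back v1 [q,z])
[11] deliver 0→1 → N1(back v0 [q,z])
[12] deliver 0→2 → ∅
[13] deliver 0→1 → N1(prim v1 [q,z])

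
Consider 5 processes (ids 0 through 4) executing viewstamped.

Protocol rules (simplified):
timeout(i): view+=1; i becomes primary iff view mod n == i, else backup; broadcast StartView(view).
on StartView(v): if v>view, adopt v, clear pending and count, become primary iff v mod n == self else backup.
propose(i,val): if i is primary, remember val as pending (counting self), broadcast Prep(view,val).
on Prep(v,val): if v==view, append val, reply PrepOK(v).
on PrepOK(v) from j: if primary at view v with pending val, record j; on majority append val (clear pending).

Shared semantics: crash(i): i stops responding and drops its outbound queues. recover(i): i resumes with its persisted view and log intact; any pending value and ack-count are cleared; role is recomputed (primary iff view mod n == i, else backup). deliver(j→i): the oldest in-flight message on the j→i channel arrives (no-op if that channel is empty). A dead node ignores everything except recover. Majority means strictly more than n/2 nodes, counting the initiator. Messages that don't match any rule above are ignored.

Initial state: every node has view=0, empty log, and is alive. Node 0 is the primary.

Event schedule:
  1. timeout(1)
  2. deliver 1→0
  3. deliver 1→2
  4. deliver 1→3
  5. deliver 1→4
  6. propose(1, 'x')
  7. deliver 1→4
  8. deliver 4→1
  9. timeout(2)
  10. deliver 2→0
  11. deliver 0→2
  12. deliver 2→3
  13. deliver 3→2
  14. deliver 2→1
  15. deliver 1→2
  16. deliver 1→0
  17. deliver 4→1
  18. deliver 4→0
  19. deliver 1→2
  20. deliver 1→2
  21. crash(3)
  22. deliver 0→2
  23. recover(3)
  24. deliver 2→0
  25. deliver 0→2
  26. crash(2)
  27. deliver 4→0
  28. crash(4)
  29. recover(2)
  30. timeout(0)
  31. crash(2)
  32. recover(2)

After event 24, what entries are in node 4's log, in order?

x

1. timeout(1):  <1:prim v1 ->
2. deliver 1→0:  <0:back v1 ->
3. deliver 1→2:  <2:back v1 ->
4. deliver 1→3:  <3:back v1 ->
5. deliver 1→4:  <4:back v1 ->
6. propose(1,'x'):  nop
7. deliver 1→4:  <4:back v1 x>
8. deliver 4→1:  nop
9. timeout(2):  <2:prim v2 ->
10. deliver 2→0:  <0:back v2 ->
11. deliver 0→2:  nop
12. deliver 2→3:  <3:back v2 ->
13. deliver 3→2:  nop
14. deliver 2→1:  <1:back v2 ->
15. deliver 1→2:  nop
16. deliver 1→0:  nop
17. deliver 4→1:  nop
18. deliver 4→0:  nop
19. deliver 1→2:  nop
20. deliver 1→2:  nop
21. crash(3):  <3:✗back v2 ->
22. deliver 0→2:  nop
23. recover(3):  <3:back v2 ->
24. deliver 2→0:  nop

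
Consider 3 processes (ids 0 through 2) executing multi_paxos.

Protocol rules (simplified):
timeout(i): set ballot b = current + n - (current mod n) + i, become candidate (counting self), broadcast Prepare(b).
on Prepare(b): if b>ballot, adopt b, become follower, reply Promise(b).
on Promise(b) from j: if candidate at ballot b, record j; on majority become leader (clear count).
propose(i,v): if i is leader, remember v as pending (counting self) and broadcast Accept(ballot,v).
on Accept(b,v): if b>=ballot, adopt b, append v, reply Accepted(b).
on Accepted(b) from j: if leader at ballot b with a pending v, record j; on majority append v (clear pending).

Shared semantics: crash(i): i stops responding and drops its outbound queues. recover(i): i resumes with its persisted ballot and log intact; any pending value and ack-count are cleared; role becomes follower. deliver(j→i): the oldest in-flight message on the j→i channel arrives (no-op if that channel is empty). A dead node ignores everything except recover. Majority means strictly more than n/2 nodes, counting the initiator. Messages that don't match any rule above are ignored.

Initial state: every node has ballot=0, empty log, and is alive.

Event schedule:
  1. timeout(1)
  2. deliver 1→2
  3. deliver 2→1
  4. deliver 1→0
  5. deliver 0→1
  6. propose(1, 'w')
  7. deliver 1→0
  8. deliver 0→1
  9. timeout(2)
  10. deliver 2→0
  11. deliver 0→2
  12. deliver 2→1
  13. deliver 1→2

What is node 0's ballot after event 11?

e1 timeout(1): 1[cand,b=4,-]
e2 deliver 1→2: 2[foll,b=4,-]
e3 deliver 2→1: 1[lead,b=4,-]
e4 deliver 1→0: 0[foll,b=4,-]
e5 deliver 0→1: ·
e6 propose(1,'w'): ·
e7 deliver 1→0: 0[foll,b=4,w]
e8 deliver 0→1: 1[lead,b=4,w]
e9 timeout(2): 2[cand,b=8,-]
e10 deliver 2→0: 0[foll,b=8,w]
e11 deliver 0→2: 2[lead,b=8,-]

8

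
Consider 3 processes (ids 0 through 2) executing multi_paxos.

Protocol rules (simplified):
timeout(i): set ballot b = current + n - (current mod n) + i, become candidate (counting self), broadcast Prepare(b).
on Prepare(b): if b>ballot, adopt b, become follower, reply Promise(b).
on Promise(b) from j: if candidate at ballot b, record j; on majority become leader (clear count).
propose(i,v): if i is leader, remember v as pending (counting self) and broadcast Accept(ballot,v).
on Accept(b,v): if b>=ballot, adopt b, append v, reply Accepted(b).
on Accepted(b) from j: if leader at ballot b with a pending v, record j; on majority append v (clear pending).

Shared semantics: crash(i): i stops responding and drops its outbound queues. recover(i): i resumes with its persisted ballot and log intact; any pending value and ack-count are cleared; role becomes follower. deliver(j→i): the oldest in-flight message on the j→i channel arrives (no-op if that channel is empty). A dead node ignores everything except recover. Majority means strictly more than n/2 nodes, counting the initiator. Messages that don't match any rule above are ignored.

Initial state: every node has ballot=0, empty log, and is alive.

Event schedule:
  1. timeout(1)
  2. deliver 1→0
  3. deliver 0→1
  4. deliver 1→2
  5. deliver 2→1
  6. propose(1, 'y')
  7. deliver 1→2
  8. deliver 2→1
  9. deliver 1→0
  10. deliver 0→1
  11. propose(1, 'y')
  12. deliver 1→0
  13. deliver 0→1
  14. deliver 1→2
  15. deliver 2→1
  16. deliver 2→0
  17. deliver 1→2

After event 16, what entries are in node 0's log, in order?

[1] timeout(1) → N1(cand b4 [-])
[2] deliver 1→0 → N0(foll b4 [-])
[3] deliver 0→1 → N1(lead b4 [-])
[4] deliver 1→2 → N2(foll b4 [-])
[5] deliver 2→1 → ∅
[6] propose(1,'y') → ∅
[7] deliver 1→2 → N2(foll b4 [y])
[8] deliver 2→1 → N1(lead b4 [y])
[9] deliver 1→0 → N0(foll b4 [y])
[10] deliver 0→1 → ∅
[11] propose(1,'y') → ∅
[12] deliver 1→0 → N0(foll b4 [y,y])
[13] deliver 0→1 → N1(lead b4 [y,y])
[14] deliver 1→2 → N2(foll b4 [y,y])
[15] deliver 2→1 → ∅
[16] deliver 2→0 → ∅

y,y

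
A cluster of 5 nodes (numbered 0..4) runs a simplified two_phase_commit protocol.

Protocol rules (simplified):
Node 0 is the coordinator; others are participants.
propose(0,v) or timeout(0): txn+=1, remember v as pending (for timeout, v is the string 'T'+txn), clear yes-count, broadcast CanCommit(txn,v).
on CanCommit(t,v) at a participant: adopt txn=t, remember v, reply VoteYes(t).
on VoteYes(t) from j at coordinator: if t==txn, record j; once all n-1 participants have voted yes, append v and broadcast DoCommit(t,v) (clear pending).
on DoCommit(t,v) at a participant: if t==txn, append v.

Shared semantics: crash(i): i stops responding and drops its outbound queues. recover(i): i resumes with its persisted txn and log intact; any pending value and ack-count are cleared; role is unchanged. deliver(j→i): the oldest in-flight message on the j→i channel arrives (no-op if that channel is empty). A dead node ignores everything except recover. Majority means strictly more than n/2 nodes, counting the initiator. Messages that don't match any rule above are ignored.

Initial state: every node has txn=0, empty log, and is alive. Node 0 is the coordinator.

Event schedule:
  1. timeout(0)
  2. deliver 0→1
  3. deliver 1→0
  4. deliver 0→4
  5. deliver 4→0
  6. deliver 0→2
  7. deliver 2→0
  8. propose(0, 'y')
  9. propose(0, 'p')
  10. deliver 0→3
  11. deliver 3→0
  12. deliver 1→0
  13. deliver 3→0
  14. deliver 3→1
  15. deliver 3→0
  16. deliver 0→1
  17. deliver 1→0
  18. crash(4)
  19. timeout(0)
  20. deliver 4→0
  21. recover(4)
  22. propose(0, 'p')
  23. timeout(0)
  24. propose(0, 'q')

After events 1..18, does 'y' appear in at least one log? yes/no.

e1 timeout(0): 0[coor,t=1,-]
e2 deliver 0→1: 1[part,t=1,-]
e3 deliver 1→0: ·
e4 deliver 0→4: 4[part,t=1,-]
e5 deliver 4→0: ·
e6 deliver 0→2: 2[part,t=1,-]
e7 deliver 2→0: ·
e8 propose(0,'y'): 0[coor,t=2,-]
e9 propose(0,'p'): 0[coor,t=3,-]
e10 deliver 0→3: 3[part,t=1,-]
e11 deliver 3→0: ·
e12 deliver 1→0: ·
e13 deliver 3→0: ·
e14 deliver 3→1: ·
e15 deliver 3→0: ·
e16 deliver 0→1: 1[part,t=2,-]
e17 deliver 1→0: ·
e18 crash(4): 4[✗part,t=1,-]

no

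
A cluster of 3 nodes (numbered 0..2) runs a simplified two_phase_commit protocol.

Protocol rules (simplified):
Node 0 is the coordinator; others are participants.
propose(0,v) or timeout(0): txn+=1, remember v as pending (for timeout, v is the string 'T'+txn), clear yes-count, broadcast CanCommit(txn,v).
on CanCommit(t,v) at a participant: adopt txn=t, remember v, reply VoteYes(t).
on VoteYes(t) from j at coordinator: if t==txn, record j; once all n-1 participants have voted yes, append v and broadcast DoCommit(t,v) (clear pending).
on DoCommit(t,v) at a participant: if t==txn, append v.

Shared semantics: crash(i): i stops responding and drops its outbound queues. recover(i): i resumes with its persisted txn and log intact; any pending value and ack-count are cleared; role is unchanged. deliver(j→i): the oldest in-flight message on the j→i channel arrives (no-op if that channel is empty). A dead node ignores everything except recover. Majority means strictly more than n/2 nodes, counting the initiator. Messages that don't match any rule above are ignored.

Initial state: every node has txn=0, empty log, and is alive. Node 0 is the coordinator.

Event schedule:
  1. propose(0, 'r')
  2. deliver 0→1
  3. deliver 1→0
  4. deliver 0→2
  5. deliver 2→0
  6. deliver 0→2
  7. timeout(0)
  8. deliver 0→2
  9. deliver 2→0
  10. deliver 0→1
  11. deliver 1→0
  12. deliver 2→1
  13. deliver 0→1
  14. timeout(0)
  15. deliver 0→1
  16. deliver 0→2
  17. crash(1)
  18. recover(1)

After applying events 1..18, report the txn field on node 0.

3

1. propose(0,'r'):  <0:coor t1 ->
2. deliver 0→1:  <1:part t1 ->
3. deliver 1→0:  nop
4. deliver 0→2:  <2:part t1 ->
5. deliver 2→0:  <0:coor t1 r>
6. deliver 0→2:  <2:part t1 r>
7. timeout(0):  <0:coor t2 r>
8. deliver 0→2:  <2:part t2 r>
9. deliver 2→0:  nop
10. deliver 0→1:  <1:part t1 r>
11. deliver 1→0:  nop
12. deliver 2→1:  nop
13. deliver 0→1:  <1:part t2 r>
14. timeout(0):  <0:coor t3 r>
15. deliver 0→1:  <1:part t3 r>
16. deliver 0→2:  <2:part t3 r>
17. crash(1):  <1:✗part t3 r>
18. recover(1):  <1:part t3 r>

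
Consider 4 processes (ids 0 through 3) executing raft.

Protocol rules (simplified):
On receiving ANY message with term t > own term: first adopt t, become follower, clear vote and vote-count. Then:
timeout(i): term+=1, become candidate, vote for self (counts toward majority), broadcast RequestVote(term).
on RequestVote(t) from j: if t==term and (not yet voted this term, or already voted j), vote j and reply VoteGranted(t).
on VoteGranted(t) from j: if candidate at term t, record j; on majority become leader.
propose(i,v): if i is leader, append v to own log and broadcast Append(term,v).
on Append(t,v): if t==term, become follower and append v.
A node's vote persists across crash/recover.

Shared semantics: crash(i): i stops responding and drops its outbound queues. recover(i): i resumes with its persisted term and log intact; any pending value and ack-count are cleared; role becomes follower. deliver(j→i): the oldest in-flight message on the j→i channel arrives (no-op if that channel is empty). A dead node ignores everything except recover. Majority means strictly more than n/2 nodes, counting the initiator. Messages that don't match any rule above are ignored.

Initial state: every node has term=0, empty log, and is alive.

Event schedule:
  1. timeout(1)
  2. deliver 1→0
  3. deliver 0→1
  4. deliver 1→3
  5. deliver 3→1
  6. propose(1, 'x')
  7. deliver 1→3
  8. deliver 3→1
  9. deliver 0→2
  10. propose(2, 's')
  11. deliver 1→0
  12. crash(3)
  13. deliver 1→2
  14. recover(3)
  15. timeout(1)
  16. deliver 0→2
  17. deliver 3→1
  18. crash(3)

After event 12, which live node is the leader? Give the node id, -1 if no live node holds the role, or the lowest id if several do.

step 1 timeout(1): 1={cand,t=1,log=-}
step 2 deliver 1→0: 0={foll,t=1,log=-}
step 3 deliver 0→1: —
step 4 deliver 1→3: 3={foll,t=1,log=-}
step 5 deliver 3→1: 1={lead,t=1,log=-}
step 6 propose(1,'x'): 1={lead,t=1,log=x}
step 7 deliver 1→3: 3={foll,t=1,log=x}
step 8 deliver 3→1: —
step 9 deliver 0→2: —
step 10 propose(2,'s'): —
step 11 deliver 1→0: 0={foll,t=1,log=x}
step 12 crash(3): 3={✗foll,t=1,log=x}

1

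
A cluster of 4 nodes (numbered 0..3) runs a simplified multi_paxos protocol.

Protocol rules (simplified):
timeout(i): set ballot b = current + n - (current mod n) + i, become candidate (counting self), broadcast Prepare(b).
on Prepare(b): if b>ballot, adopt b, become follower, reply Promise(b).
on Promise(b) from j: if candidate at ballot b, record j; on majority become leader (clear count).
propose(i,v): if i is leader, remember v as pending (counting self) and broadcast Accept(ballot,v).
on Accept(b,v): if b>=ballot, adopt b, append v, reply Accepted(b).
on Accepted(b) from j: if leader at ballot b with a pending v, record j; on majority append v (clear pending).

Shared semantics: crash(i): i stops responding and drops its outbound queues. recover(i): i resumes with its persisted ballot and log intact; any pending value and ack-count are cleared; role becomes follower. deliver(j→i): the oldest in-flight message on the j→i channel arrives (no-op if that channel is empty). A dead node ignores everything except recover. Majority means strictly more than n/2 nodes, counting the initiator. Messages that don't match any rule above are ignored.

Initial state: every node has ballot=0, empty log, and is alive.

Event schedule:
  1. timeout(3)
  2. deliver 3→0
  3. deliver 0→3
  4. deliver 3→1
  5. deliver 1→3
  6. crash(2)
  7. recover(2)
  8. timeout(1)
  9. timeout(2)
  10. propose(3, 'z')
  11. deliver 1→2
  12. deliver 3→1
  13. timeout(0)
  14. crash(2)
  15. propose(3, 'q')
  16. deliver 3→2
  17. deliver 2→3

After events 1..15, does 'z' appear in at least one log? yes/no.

no

1. timeout(3):  <3:cand b7 ->
2. deliver 3→0:  <0:foll b7 ->
3. deliver 0→3:  nop
4. deliver 3→1:  <1:foll b7 ->
5. deliver 1→3:  <3:lead b7 ->
6. crash(2):  <2:✗foll b0 ->
7. recover(2):  <2:foll b0 ->
8. timeout(1):  <1:cand b9 ->
9. timeout(2):  <2:cand b6 ->
10. propose(3,'z'):  nop
11. deliver 1→2:  <2:foll b9 ->
12. deliver 3→1:  nop
13. timeout(0):  <0:cand b8 ->
14. crash(2):  <2:✗foll b9 ->
15. propose(3,'q'):  nop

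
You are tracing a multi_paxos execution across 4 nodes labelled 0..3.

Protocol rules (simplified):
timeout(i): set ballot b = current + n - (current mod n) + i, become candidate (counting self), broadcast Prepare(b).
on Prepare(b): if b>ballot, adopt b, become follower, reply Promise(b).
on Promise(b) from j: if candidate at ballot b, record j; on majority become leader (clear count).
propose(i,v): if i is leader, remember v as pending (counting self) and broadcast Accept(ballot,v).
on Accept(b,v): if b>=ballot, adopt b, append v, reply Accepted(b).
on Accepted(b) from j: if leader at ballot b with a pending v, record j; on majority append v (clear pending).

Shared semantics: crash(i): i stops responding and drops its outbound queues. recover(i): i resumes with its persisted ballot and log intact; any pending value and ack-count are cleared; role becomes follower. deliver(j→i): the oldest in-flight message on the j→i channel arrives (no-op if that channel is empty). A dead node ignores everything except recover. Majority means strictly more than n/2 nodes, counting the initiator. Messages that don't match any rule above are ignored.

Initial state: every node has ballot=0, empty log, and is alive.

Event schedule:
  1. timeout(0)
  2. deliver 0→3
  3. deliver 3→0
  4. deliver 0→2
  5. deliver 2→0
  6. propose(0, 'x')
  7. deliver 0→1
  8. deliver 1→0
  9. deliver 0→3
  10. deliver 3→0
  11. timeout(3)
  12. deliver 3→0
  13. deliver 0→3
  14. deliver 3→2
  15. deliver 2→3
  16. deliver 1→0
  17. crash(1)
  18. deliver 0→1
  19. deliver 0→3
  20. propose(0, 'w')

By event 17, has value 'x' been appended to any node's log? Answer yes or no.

yes

e1 timeout(0): 0[cand,b=4,-]
e2 deliver 0→3: 3[foll,b=4,-]
e3 deliver 3→0: ·
e4 deliver 0→2: 2[foll,b=4,-]
e5 deliver 2→0: 0[lead,b=4,-]
e6 propose(0,'x'): ·
e7 deliver 0→1: 1[foll,b=4,-]
e8 deliver 1→0: ·
e9 deliver 0→3: 3[foll,b=4,x]
e10 deliver 3→0: ·
e11 timeout(3): 3[cand,b=11,x]
e12 deliver 3→0: 0[foll,b=11,-]
e13 deliver 0→3: ·
e14 deliver 3→2: 2[foll,b=11,-]
e15 deliver 2→3: 3[lead,b=11,x]
e16 deliver 1→0: ·
e17 crash(1): 1[✗foll,b=4,-]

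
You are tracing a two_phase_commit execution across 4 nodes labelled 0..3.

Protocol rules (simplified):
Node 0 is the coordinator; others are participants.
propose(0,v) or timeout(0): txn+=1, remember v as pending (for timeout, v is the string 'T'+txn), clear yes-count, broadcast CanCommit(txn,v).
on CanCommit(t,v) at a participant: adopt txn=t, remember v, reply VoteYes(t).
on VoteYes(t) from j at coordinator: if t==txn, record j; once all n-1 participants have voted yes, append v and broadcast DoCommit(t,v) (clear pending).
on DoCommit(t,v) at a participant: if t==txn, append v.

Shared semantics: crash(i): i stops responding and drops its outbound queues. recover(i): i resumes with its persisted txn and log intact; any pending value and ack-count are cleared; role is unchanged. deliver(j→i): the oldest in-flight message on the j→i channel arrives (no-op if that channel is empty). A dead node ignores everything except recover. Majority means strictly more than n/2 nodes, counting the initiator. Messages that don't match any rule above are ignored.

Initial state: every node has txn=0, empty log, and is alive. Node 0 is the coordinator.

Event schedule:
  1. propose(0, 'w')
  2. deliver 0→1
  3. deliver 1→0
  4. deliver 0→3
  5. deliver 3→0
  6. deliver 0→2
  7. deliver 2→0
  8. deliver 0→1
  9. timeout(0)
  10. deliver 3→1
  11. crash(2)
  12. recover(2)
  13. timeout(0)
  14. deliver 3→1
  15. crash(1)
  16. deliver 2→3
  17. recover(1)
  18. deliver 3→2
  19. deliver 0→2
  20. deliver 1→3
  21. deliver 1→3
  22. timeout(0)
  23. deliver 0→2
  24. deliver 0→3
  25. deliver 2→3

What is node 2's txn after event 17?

1

after 1 — propose(0,'w'): n0:coor/t1/[-]
after 2 — deliver 0→1: n1:part/t1/[-]
after 3 — deliver 1→0: ·
after 4 — deliver 0→3: n3:part/t1/[-]
after 5 — deliver 3→0: ·
after 6 — deliver 0→2: n2:part/t1/[-]
after 7 — deliver 2→0: n0:coor/t1/[w]
after 8 — deliver 0→1: n1:part/t1/[w]
after 9 — timeout(0): n0:coor/t2/[w]
after 10 — deliver 3→1: ·
after 11 — crash(2): n2:✗part/t1/[-]
after 12 — recover(2): n2:part/t1/[-]
after 13 — timeout(0): n0:coor/t3/[w]
after 14 — deliver 3→1: ·
after 15 — crash(1): n1:✗part/t1/[w]
after 16 — deliver 2→3: ·
after 17 — recover(1): n1:part/t1/[w]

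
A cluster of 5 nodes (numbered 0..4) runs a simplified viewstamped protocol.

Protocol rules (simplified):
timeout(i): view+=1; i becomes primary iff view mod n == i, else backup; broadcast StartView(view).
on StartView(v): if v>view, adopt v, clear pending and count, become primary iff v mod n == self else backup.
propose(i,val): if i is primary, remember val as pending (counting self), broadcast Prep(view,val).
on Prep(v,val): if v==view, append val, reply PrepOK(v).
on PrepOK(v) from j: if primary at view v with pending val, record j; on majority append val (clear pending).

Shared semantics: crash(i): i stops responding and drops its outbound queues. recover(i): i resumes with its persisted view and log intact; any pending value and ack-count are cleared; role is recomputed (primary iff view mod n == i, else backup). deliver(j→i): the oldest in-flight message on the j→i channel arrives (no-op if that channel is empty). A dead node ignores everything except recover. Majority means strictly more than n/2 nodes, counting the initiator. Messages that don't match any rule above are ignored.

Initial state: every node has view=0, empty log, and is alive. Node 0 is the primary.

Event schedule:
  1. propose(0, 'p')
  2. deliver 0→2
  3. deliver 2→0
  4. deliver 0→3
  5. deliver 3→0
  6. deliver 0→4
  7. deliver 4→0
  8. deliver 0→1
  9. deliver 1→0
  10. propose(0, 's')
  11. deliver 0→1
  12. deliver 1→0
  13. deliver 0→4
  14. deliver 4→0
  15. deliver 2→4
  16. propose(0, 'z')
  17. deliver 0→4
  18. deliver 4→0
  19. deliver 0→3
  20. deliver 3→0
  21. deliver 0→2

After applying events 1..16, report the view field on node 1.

0

[1] propose(0,'p') → ∅
[2] deliver 0→2 → N2(back v0 [p])
[3] deliver 2→0 → ∅
[4] deliver 0→3 → N3(back v0 [p])
[5] deliver 3→0 → N0(prim v0 [p])
[6] deliver 0→4 → N4(back v0 [p])
[7] deliver 4→0 → ∅
[8] deliver 0→1 → N1(back v0 [p])
[9] deliver 1→0 → ∅
[10] propose(0,'s') → ∅
[11] deliver 0→1 → N1(back v0 [p,s])
[12] deliver 1→0 → ∅
[13] deliver 0→4 → N4(back v0 [p,s])
[14] deliver 4→0 → N0(prim v0 [p,s])
[15] deliver 2→4 → ∅
[16] propose(0,'z') → ∅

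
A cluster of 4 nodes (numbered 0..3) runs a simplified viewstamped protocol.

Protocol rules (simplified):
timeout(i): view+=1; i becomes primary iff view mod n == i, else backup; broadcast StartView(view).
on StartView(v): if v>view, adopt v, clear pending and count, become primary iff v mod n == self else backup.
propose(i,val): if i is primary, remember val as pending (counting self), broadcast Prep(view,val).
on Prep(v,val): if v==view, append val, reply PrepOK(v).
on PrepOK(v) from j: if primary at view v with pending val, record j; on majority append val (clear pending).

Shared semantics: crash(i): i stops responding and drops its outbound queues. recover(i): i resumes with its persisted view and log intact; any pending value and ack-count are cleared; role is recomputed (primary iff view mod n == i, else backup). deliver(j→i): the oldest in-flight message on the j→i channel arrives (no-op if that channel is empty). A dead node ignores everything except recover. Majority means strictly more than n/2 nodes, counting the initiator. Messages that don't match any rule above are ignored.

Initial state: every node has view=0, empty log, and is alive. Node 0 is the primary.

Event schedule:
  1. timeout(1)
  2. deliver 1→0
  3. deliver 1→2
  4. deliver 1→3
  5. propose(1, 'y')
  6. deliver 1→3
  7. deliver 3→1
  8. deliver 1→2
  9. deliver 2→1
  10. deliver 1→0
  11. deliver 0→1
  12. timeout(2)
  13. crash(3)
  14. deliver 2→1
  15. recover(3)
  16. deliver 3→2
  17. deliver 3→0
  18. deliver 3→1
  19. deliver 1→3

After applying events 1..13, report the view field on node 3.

[1] timeout(1) → N1(prim v1 [-])
[2] deliver 1→0 → N0(back v1 [-])
[3] deliver 1→2 → N2(back v1 [-])
[4] deliver 1→3 → N3(back v1 [-])
[5] propose(1,'y') → ∅
[6] deliver 1→3 → N3(back v1 [y])
[7] deliver 3→1 → ∅
[8] deliver 1→2 → N2(back v1 [y])
[9] deliver 2→1 → N1(prim v1 [y])
[10] deliver 1→0 → N0(back v1 [y])
[11] deliver 0→1 → ∅
[12] timeout(2) → N2(prim v2 [y])
[13] crash(3) → N3(✗back v1 [y])

1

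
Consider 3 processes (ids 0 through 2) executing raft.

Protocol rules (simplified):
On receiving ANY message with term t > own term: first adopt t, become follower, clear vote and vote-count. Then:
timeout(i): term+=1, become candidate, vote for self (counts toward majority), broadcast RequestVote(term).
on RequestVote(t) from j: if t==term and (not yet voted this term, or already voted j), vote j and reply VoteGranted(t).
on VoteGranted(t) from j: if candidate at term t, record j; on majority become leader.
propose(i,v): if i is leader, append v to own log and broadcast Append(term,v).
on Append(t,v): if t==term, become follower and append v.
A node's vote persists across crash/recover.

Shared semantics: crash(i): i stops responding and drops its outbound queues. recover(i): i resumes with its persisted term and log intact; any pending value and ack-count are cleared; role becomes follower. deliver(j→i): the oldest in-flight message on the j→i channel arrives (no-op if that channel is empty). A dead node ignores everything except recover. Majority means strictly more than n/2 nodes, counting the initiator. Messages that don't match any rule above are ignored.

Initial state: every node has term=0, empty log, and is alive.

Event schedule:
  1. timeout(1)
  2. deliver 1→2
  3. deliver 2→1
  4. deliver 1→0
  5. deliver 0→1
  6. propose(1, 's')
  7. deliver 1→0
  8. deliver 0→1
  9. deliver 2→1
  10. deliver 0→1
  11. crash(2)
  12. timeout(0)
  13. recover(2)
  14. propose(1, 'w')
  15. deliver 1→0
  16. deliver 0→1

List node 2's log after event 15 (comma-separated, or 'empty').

empty

1. timeout(1):  <1:cand t1 ->
2. deliver 1→2:  <2:foll t1 ->
3. deliver 2→1:  <1:lead t1 ->
4. deliver 1→0:  <0:foll t1 ->
5. deliver 0→1:  nop
6. propose(1,'s'):  <1:lead t1 s>
7. deliver 1→0:  <0:foll t1 s>
8. deliver 0→1:  nop
9. deliver 2→1:  nop
10. deliver 0→1:  nop
11. crash(2):  <2:✗foll t1 ->
12. timeout(0):  <0:cand t2 s>
13. recover(2):  <2:foll t1 ->
14. propose(1,'w'):  <1:lead t1 s,w>
15. deliver 1→0:  nop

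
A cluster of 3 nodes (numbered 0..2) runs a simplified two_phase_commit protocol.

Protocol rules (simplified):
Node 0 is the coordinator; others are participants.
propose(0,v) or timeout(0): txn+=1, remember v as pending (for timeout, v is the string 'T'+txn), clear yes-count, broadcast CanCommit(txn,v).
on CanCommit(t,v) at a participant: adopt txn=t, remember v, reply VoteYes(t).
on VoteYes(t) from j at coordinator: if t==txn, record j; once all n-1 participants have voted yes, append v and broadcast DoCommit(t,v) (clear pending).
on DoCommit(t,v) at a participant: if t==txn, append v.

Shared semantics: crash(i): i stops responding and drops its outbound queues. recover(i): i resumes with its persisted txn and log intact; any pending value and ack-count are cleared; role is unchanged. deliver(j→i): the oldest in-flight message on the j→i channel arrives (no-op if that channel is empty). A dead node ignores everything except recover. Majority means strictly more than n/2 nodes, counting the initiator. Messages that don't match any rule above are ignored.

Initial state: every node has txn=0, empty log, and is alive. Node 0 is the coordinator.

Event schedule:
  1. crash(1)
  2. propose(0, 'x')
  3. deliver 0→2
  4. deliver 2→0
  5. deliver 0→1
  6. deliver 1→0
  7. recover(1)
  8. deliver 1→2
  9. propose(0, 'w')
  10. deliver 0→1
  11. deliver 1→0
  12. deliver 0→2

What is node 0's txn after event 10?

1. crash(1):  <1:✗part t0 ->
2. propose(0,'x'):  <0:coor t1 ->
3. deliver 0→2:  <2:part t1 ->
4. deliver 2→0:  nop
5. deliver 0→1:  nop
6. deliver 1→0:  nop
7. recover(1):  <1:part t0 ->
8. deliver 1→2:  nop
9. propose(0,'w'):  <0:coor t2 ->
10. deliver 0→1:  <1:part t1 ->

2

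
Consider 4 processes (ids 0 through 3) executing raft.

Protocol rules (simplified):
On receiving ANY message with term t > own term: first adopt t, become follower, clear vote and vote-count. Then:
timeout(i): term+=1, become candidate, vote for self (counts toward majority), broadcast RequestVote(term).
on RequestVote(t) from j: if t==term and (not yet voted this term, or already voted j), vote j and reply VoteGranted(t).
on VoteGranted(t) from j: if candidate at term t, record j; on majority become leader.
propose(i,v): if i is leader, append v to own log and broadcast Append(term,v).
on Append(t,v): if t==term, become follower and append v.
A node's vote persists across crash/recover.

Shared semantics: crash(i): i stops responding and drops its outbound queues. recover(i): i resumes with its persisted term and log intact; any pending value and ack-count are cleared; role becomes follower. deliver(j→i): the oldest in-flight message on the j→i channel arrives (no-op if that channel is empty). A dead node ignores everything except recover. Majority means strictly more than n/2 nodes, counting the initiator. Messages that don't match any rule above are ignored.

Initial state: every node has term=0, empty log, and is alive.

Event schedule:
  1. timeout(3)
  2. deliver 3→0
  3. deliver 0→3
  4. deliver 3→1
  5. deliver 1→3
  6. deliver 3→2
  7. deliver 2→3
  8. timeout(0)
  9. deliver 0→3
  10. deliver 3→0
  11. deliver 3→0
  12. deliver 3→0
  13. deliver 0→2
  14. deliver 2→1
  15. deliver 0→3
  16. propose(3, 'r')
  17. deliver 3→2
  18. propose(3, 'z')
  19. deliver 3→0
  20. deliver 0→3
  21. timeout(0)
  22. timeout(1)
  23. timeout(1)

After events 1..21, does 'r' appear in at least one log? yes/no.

[1] timeout(3) → N3(cand t1 [-])
[2] deliver 3→0 → N0(foll t1 [-])
[3] deliver 0→3 → ∅
[4] deliver 3→1 → N1(foll t1 [-])
[5] deliver 1→3 → N3(lead t1 [-])
[6] deliver 3→2 → N2(foll t1 [-])
[7] deliver 2→3 → ∅
[8] timeout(0) → N0(cand t2 [-])
[9] deliver 0→3 → N3(foll t2 [-])
[10] deliver 3→0 → ∅
[11] deliver 3→0 → ∅
[12] deliver 3→0 → ∅
[13] deliver 0→2 → N2(foll t2 [-])
[14] deliver 2→1 → ∅
[15] deliver 0→3 → ∅
[16] propose(3,'r') → ∅
[17] deliver 3→2 → ∅
[18] propose(3,'z') → ∅
[19] deliver 3→0 → ∅
[20] deliver 0→3 → ∅
[21] timeout(0) → N0(cand t3 [-])

no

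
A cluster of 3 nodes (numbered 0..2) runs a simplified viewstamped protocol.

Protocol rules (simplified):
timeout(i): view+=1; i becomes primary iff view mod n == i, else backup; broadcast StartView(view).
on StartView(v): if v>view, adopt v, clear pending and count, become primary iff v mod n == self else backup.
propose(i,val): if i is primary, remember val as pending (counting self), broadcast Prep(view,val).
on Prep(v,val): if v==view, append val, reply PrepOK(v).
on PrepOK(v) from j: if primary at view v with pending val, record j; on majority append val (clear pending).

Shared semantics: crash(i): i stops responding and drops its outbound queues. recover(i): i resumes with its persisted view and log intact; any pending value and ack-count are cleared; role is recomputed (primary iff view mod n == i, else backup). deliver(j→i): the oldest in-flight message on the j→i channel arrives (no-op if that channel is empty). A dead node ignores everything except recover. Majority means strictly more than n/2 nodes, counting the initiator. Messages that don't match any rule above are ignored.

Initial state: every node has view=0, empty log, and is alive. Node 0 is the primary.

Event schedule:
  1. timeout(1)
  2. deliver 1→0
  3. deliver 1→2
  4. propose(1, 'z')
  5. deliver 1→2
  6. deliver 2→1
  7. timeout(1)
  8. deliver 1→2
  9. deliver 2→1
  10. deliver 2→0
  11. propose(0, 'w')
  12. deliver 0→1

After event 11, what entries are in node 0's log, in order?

empty

e1 timeout(1): 1[prim,v=1,-]
e2 deliver 1→0: 0[back,v=1,-]
e3 deliver 1→2: 2[back,v=1,-]
e4 propose(1,'z'): ·
e5 deliver 1→2: 2[back,v=1,z]
e6 deliver 2→1: 1[prim,v=1,z]
e7 timeout(1): 1[back,v=2,z]
e8 deliver 1→2: 2[prim,v=2,z]
e9 deliver 2→1: ·
e10 deliver 2→0: ·
e11 propose(0,'w'): ·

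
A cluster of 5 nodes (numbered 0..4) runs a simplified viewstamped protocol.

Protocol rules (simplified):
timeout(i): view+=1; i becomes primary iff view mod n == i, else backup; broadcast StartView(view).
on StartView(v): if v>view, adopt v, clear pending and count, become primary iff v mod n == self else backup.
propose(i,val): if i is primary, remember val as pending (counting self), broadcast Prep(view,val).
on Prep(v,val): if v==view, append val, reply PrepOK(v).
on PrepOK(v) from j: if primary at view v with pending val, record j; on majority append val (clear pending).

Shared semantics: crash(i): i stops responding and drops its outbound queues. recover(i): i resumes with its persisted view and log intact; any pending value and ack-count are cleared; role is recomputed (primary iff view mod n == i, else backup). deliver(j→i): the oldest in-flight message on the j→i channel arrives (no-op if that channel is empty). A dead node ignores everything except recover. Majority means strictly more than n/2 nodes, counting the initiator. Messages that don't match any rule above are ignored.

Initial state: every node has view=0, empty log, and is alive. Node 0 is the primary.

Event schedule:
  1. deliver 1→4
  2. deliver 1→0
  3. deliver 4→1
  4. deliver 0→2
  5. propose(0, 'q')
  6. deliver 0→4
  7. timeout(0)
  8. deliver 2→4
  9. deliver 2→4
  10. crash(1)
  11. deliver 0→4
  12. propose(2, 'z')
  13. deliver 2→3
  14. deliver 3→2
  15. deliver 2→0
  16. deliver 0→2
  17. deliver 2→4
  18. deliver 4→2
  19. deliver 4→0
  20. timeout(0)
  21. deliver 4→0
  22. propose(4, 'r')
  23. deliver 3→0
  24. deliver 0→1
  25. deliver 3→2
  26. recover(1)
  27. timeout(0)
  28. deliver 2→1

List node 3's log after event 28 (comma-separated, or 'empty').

[1] deliver 1→4 → ∅
[2] deliver 1→0 → ∅
[3] deliver 4→1 → ∅
[4] deliver 0→2 → ∅
[5] propose(0,'q') → ∅
[6] deliver 0→4 → N4(back v0 [q])
[7] timeout(0) → N0(back v1 [-])
[8] deliver 2→4 → ∅
[9] deliver 2→4 → ∅
[10] crash(1) → N1(✗back v0 [-])
[11] deliver 0→4 → N4(back v1 [q])
[12] propose(2,'z') → ∅
[13] deliver 2→3 → ∅
[14] deliver 3→2 → ∅
[15] deliver 2→0 → ∅
[16] deliver 0→2 → N2(back v0 [q])
[17] deliver 2→4 → ∅
[18] deliver 4→2 → ∅
[19] deliver 4→0 → ∅
[20] timeout(0) → N0(back v2 [-])
[21] deliver 4→0 → ∅
[22] propose(4,'r') → ∅
[23] deliver 3→0 → ∅
[24] deliver 0→1 → ∅
[25] deliver 3→2 → ∅
[26] recover(1) → N1(back v0 [-])
[27] timeout(0) → N0(back v3 [-])
[28] deliver 2→1 → ∅

empty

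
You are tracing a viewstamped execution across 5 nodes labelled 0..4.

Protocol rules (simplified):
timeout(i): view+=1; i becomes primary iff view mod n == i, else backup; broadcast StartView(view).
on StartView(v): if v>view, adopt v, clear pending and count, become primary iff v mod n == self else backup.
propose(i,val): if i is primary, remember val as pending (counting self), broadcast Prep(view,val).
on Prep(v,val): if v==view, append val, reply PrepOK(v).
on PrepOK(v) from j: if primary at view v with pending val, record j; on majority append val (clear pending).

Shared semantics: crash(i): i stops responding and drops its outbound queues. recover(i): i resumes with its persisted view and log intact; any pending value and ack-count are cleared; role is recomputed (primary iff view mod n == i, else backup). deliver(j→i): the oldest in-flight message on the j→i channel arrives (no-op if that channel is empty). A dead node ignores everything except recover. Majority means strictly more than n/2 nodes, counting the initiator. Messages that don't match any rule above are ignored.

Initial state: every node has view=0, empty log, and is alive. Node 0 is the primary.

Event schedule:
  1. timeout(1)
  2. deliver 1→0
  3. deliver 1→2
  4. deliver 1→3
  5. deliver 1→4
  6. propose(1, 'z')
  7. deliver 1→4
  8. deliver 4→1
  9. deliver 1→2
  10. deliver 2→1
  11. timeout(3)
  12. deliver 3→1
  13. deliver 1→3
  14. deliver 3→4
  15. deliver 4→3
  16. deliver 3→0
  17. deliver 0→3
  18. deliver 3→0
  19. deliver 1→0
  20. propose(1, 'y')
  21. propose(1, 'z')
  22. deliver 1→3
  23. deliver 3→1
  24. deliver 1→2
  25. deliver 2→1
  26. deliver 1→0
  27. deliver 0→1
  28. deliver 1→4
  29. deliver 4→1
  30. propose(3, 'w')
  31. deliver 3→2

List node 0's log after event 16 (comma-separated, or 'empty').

empty

1. timeout(1):  <1:prim v1 ->
2. deliver 1→0:  <0:back v1 ->
3. deliver 1→2:  <2:back v1 ->
4. deliver 1→3:  <3:back v1 ->
5. deliver 1→4:  <4:back v1 ->
6. propose(1,'z'):  nop
7. deliver 1→4:  <4:back v1 z>
8. deliver 4→1:  nop
9. deliver 1→2:  <2:back v1 z>
10. deliver 2→1:  <1:prim v1 z>
11. timeout(3):  <3:back v2 ->
12. deliver 3→1:  <1:back v2 z>
13. deliver 1→3:  nop
14. deliver 3→4:  <4:back v2 z>
15. deliver 4→3:  nop
16. deliver 3→0:  <0:back v2 ->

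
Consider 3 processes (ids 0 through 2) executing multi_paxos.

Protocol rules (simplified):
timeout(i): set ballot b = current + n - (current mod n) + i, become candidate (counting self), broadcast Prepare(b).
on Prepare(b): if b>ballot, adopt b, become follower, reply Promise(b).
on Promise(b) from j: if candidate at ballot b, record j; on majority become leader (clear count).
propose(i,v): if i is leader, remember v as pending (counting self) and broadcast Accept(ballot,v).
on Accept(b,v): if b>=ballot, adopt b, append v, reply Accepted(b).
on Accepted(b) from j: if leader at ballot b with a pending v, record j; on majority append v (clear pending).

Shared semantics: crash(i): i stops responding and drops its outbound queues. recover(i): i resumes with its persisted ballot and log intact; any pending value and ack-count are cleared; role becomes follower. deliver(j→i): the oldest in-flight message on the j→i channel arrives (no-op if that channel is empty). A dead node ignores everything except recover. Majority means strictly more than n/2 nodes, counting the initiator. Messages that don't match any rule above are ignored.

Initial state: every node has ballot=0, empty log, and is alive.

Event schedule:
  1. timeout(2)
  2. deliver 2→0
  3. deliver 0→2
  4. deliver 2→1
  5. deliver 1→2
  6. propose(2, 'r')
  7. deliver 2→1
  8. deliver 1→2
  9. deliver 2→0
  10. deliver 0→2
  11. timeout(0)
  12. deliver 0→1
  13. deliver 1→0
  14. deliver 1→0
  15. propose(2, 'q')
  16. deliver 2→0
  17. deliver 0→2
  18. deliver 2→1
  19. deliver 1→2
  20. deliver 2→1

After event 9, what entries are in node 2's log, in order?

r

step 1 timeout(2): 2={cand,b=5,log=-}
step 2 deliver 2→0: 0={foll,b=5,log=-}
step 3 deliver 0→2: 2={lead,b=5,log=-}
step 4 deliver 2→1: 1={foll,b=5,log=-}
step 5 deliver 1→2: —
step 6 propose(2,'r'): —
step 7 deliver 2→1: 1={foll,b=5,log=r}
step 8 deliver 1→2: 2={lead,b=5,log=r}
step 9 deliver 2→0: 0={foll,b=5,log=r}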